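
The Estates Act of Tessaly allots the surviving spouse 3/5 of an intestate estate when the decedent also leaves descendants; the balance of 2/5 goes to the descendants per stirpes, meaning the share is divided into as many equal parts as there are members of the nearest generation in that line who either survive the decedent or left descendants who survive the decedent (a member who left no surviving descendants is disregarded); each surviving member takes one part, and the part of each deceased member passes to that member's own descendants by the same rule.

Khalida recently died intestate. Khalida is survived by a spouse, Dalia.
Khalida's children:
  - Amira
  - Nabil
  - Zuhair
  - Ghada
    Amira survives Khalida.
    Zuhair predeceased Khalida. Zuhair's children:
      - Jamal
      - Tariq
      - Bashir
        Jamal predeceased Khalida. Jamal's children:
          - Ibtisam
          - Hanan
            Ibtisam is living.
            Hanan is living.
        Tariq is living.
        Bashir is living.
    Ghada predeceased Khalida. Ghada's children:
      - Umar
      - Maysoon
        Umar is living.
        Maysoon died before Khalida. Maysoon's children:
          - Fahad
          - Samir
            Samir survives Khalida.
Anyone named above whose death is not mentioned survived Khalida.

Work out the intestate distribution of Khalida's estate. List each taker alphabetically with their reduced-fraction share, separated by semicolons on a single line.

Amira 1/10; Bashir 1/30; Dalia 3/5; Fahad 1/40; Hanan 1/60; Ibtisam 1/60; Nabil 1/10; Samir 1/40; Tariq 1/30; Umar 1/20

Dalia, as surviving spouse, takes 3/5.
The remaining 2/5 passes to Khalida's descendants per stirpes.
The 2/5 is divided into 4 equal shares of 1/10 among Amira, Nabil, Zuhair, Ghada.
Amira is living and takes 1/10.
Nabil is living and takes 1/10.
Zuhair predeceased; the 1/10 allotted to Zuhair's branch passes to Zuhair's issue by representation.
The 1/10 is divided into 3 equal shares of 1/30 among Jamal, Tariq, Bashir.
Jamal predeceased; the 1/30 allotted to Jamal's branch passes to Jamal's issue by representation.
The 1/30 is divided into 2 equal shares of 1/60 among Ibtisam, Hanan.
Ibtisam is living and takes 1/60.
Hanan is living and takes 1/60.
Tariq is living and takes 1/30.
Bashir is living and takes 1/30.
Ghada predeceased; the 1/10 allotted to Ghada's branch passes to Ghada's issue by representation.
The 1/10 is divided into 2 equal shares of 1/20 among Umar, Maysoon.
Umar is living and takes 1/20.
Maysoon predeceased; the 1/20 allotted to Maysoon's branch passes to Maysoon's issue by representation.
The 1/20 is divided into 2 equal shares of 1/40 among Fahad, Samir.
Fahad is living and takes 1/40.
Samir is living and takes 1/40.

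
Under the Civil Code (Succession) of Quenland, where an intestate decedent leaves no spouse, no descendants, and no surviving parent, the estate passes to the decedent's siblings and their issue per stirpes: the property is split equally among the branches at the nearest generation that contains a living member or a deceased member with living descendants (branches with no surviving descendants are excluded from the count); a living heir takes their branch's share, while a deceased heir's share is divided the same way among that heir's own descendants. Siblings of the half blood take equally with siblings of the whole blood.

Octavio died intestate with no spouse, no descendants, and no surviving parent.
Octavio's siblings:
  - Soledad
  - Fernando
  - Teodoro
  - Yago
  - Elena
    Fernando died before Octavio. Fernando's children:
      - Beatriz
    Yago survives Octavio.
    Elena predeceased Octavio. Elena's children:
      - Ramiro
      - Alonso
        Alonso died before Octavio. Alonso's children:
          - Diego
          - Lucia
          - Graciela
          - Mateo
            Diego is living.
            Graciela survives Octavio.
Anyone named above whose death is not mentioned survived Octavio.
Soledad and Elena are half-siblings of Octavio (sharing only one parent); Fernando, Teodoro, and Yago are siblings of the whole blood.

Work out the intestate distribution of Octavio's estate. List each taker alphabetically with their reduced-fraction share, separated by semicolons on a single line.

Beatriz 1/5; Diego 1/40; Graciela 1/40; Lucia 1/40; Mateo 1/40; Ramiro 1/10; Soledad 1/5; Teodoro 1/5; Yago 1/5

No spouse, descendants, or parent survives, so the estate passes to Octavio's siblings per stirpes.
Half-blood and whole-blood siblings take equally under the stated rule.
The estate is divided into 5 equal shares of 1/5 among Soledad, Fernando, Teodoro, Yago, Elena.
Soledad is living and takes 1/5.
Fernando predeceased; the 1/5 allotted to Fernando's branch passes to Fernando's issue by representation.
Beatriz is the sole taker at this level and receives the full 1/5.
Teodoro is living and takes 1/5.
Yago is living and takes 1/5.
Elena predeceased; the 1/5 allotted to Elena's branch passes to Elena's issue by representation.
The 1/5 is divided into 2 equal shares of 1/10 among Ramiro, Alonso.
Ramiro is living and takes 1/10.
Alonso predeceased; the 1/10 allotted to Alonso's branch passes to Alonso's issue by representation.
The 1/10 is divided into 4 equal shares of 1/40 among Diego, Lucia, Graciela, Mateo.
Diego is living and takes 1/40.
Lucia is living and takes 1/40.
Graciela is living and takes 1/40.
Mateo is living and takes 1/40.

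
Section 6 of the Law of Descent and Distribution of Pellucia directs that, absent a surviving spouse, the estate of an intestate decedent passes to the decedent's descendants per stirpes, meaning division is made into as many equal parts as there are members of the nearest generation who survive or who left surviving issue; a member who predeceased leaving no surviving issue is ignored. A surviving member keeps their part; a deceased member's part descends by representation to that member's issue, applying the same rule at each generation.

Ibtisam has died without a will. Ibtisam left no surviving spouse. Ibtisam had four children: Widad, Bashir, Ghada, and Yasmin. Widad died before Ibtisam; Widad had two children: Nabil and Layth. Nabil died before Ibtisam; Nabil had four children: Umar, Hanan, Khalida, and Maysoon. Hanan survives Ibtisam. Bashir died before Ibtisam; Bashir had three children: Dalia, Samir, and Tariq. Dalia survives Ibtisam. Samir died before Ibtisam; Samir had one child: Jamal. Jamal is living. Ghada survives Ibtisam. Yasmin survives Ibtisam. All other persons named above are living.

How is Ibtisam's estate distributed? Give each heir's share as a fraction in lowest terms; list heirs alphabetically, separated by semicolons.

There is no surviving spouse, so the entire estate passes to Ibtisam's descendants per stirpes.
The estate is divided into 4 equal shares of 1/4 among Widad, Bashir, Ghada, Yasmin.
Widad predeceased; the 1/4 allotted to Widad's branch passes to Widad's issue by representation.
The 1/4 is divided into 2 equal shares of 1/8 among Nabil, Layth.
Nabil predeceased; the 1/8 allotted to Nabil's branch passes to Nabil's issue by representation.
The 1/8 is divided into 4 equal shares of 1/32 among Umar, Hanan, Khalida, Maysoon.
Umar is living and takes 1/32.
Hanan is living and takes 1/32.
Khalida is living and takes 1/32.
Maysoon is living and takes 1/32.
Layth is living and takes 1/8.
Bashir predeceased; the 1/4 allotted to Bashir's branch passes to Bashir's issue by representation.
The 1/4 is divided into 3 equal shares of 1/12 among Dalia, Samir, Tariq.
Dalia is living and takes 1/12.
Samir predeceased; the 1/12 allotted to Samir's branch passes to Samir's issue by representation.
Jamal is the sole taker at this level and receives the full 1/12.
Tariq is living and takes 1/12.
Ghada is living and takes 1/4.
Yasmin is living and takes 1/4.

Dalia 1/12; Ghada 1/4; Hanan 1/32; Jamal 1/12; Khalida 1/32; Layth 1/8; Maysoon 1/32; Tariq 1/12; Umar 1/32; Yasmin 1/4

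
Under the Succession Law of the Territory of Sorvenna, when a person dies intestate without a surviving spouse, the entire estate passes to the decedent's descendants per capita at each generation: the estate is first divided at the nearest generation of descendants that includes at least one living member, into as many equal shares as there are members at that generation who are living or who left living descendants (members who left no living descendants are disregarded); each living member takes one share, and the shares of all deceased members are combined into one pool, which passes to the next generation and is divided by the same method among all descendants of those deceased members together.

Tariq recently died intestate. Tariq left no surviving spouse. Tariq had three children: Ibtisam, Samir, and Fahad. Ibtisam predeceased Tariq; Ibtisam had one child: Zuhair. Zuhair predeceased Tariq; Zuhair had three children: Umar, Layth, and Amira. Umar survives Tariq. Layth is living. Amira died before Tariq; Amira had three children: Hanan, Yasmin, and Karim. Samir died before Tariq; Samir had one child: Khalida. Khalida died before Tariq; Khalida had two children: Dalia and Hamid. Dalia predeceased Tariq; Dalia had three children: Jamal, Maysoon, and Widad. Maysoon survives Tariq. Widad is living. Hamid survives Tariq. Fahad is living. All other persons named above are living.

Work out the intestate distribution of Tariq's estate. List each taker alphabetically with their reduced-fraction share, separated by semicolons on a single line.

Fahad 1/3; Hamid 2/15; Hanan 2/45; Jamal 2/45; Karim 2/45; Layth 2/15; Maysoon 2/45; Umar 2/15; Widad 2/45; Yasmin 2/45

There is no surviving spouse, so the entire estate passes to Tariq's descendants per capita at each generation.
At generation 1 (Ibtisam, Samir, Fahad) there are 3 shares of (1)/3 = 1/3 each.
Living: Fahad — each takes 1/3.
Deceased: Ibtisam and Samir. Their combined 2/3 is pooled and carried to generation 2.
At generation 2 (Zuhair, Khalida) there are 2 shares of (2/3)/2 = 1/3 each.
Deceased: Zuhair and Khalida. Their combined 2/3 is pooled and carried to generation 3.
At generation 3 (Umar, Layth, Amira, Dalia, Hamid) there are 5 shares of (2/3)/5 = 2/15 each.
Living: Umar, Layth, and Hamid — each takes 2/15.
Deceased: Amira and Dalia. Their combined 4/15 is pooled and carried to generation 4.
At generation 4 (Hanan, Yasmin, Karim, Jamal, Maysoon, Widad) there are 6 shares of (4/15)/6 = 2/45 each.
Living: Hanan, Yasmin, Karim, Jamal, Maysoon, and Widad — each takes 2/45.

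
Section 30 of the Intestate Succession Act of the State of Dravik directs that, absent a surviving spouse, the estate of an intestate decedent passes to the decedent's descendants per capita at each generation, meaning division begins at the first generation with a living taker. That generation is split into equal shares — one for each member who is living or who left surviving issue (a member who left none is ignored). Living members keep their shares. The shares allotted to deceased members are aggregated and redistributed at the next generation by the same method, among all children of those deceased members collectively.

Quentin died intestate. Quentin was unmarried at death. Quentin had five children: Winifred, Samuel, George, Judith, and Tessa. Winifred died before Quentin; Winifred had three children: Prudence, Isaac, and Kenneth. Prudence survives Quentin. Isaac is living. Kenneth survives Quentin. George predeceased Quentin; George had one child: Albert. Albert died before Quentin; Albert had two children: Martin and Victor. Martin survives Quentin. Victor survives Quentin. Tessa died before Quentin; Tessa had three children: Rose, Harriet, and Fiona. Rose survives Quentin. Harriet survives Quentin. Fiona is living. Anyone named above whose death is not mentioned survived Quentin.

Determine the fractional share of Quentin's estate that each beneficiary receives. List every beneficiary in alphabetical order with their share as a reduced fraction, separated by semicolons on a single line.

There is no surviving spouse, so the entire estate passes to Quentin's descendants per capita at each generation.
At generation 1 (Winifred, Samuel, George, Judith, Tessa) there are 5 shares of (1)/5 = 1/5 each.
Living: Samuel and Judith — each takes 1/5.
Deceased: Winifred, George, and Tessa. Their combined 3/5 is pooled and carried to generation 2.
At generation 2 (Prudence, Isaac, Kenneth, Albert, Rose, Harriet, Fiona) there are 7 shares of (3/5)/7 = 3/35 each.
Living: Prudence, Isaac, Kenneth, Rose, Harriet, and Fiona — each takes 3/35.
Deceased: Albert. That 3/35 share is carried to generation 3.
At generation 3 (Martin, Victor) there are 2 shares of (3/35)/2 = 3/70 each.
Living: Martin and Victor — each takes 3/70.

Fiona 3/35; Harriet 3/35; Isaac 3/35; Judith 1/5; Kenneth 3/35; Martin 3/70; Prudence 3/35; Rose 3/35; Samuel 1/5; Victor 3/70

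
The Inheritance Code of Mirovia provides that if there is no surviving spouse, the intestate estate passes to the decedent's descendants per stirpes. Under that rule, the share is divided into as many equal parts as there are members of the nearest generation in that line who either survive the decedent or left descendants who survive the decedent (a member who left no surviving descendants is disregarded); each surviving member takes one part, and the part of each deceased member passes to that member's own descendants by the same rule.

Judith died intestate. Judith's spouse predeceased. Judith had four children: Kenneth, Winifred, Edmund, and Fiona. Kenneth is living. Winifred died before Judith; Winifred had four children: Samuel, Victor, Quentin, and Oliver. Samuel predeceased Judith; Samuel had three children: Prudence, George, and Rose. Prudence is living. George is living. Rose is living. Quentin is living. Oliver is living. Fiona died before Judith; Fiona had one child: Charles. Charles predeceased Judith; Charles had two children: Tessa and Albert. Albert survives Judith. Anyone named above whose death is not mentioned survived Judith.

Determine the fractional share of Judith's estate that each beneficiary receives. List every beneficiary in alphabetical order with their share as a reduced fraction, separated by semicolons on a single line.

Albert 1/8; Edmund 1/4; George 1/48; Kenneth 1/4; Oliver 1/16; Prudence 1/48; Quentin 1/16; Rose 1/48; Tessa 1/8; Victor 1/16

There is no surviving spouse, so the entire estate passes to Judith's descendants per stirpes.
The estate is divided into 4 equal shares of 1/4 among Kenneth, Winifred, Edmund, Fiona.
Kenneth is living and takes 1/4.
Winifred predeceased; the 1/4 allotted to Winifred's branch passes to Winifred's issue by representation.
The 1/4 is divided into 4 equal shares of 1/16 among Samuel, Victor, Quentin, Oliver.
Samuel predeceased; the 1/16 allotted to Samuel's branch passes to Samuel's issue by representation.
The 1/16 is divided into 3 equal shares of 1/48 among Prudence, George, Rose.
Prudence is living and takes 1/48.
George is living and takes 1/48.
Rose is living and takes 1/48.
Victor is living and takes 1/16.
Quentin is living and takes 1/16.
Oliver is living and takes 1/16.
Edmund is living and takes 1/4.
Fiona predeceased; the 1/4 allotted to Fiona's branch passes to Fiona's issue by representation.
Charles's line is the sole branch at this level, so the full 1/4 passes to Charles's issue by representation.
The 1/4 is divided into 2 equal shares of 1/8 among Tessa, Albert.
Tessa is living and takes 1/8.
Albert is living and takes 1/8.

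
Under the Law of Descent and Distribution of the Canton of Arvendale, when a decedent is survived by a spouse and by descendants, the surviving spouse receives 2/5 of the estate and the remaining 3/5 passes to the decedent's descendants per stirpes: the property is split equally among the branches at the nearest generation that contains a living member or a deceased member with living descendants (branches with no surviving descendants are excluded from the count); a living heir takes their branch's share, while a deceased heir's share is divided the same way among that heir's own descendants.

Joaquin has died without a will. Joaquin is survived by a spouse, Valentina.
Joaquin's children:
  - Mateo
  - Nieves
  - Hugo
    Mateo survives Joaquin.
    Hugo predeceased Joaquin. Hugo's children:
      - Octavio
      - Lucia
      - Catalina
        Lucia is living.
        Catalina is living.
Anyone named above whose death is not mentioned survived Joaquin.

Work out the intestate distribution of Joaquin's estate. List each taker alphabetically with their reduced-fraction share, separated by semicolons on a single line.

Valentina, as surviving spouse, takes 2/5.
The remaining 3/5 passes to Joaquin's descendants per stirpes.
The 3/5 is divided into 3 equal shares of 1/5 among Mateo, Nieves, Hugo.
Mateo is living and takes 1/5.
Nieves is living and takes 1/5.
Hugo predeceased; the 1/5 allotted to Hugo's branch passes to Hugo's issue by representation.
The 1/5 is divided into 3 equal shares of 1/15 among Octavio, Lucia, Catalina.
Octavio is living and takes 1/15.
Lucia is living and takes 1/15.
Catalina is living and takes 1/15.

Catalina 1/15; Lucia 1/15; Mateo 1/5; Nieves 1/5; Octavio 1/15; Valentina 2/5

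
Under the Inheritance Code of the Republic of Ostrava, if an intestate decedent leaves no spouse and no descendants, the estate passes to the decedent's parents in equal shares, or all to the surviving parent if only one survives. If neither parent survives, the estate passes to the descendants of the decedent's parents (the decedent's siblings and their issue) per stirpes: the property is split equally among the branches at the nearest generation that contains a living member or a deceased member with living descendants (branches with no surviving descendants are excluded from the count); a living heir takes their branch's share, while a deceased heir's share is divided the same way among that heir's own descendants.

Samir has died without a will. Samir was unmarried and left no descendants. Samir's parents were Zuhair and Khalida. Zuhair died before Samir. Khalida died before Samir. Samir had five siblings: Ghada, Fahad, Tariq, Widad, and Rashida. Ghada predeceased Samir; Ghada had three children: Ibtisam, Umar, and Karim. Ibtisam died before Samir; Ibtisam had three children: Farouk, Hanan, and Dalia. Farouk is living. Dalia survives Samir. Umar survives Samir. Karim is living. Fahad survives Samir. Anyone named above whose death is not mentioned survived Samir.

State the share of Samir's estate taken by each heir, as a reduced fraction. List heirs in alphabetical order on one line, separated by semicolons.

Neither parent survives and there are no descendants, so the estate passes to Samir's siblings and their issue per stirpes.
The estate is divided into 5 equal shares of 1/5 among Ghada, Fahad, Tariq, Widad, Rashida.
Ghada predeceased; the 1/5 allotted to Ghada's branch passes to Ghada's issue by representation.
The 1/5 is divided into 3 equal shares of 1/15 among Ibtisam, Umar, Karim.
Ibtisam predeceased; the 1/15 allotted to Ibtisam's branch passes to Ibtisam's issue by representation.
The 1/15 is divided into 3 equal shares of 1/45 among Farouk, Hanan, Dalia.
Farouk is living and takes 1/45.
Hanan is living and takes 1/45.
Dalia is living and takes 1/45.
Umar is living and takes 1/15.
Karim is living and takes 1/15.
Fahad is living and takes 1/5.
Tariq is living and takes 1/5.
Widad is living and takes 1/5.
Rashida is living and takes 1/5.

Dalia 1/45; Fahad 1/5; Farouk 1/45; Hanan 1/45; Karim 1/15; Rashida 1/5; Tariq 1/5; Umar 1/15; Widad 1/5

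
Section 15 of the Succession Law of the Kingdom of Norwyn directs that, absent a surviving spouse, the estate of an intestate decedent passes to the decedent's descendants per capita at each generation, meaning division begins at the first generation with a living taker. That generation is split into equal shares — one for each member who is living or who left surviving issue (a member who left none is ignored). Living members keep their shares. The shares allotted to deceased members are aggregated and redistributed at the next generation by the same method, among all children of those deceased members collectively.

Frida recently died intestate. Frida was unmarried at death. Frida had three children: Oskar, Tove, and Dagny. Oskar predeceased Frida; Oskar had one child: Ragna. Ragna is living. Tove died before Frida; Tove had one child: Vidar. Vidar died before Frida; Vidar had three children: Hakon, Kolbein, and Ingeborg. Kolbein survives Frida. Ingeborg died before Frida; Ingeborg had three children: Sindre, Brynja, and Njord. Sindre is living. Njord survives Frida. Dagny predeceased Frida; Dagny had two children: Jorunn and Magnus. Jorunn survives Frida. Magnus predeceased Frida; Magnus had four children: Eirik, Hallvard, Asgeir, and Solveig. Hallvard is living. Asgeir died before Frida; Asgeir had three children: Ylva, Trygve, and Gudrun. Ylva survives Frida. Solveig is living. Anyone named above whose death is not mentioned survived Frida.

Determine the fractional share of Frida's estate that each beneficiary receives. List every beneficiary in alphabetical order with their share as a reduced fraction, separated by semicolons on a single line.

Brynja 1/42; Eirik 1/14; Gudrun 1/42; Hakon 1/14; Hallvard 1/14; Jorunn 1/4; Kolbein 1/14; Njord 1/42; Ragna 1/4; Sindre 1/42; Solveig 1/14; Trygve 1/42; Ylva 1/42

There is no surviving spouse, so the entire estate passes to Frida's descendants per capita at each generation.
No one at generation 1 (Oskar, Tove, Dagny) is living; moving to the next generation.
At generation 2 (Ragna, Vidar, Jorunn, Magnus) there are 4 shares of (1)/4 = 1/4 each.
Living: Ragna and Jorunn — each takes 1/4.
Deceased: Vidar and Magnus. Their combined 1/2 is pooled and carried to generation 3.
At generation 3 (Hakon, Kolbein, Ingeborg, Eirik, Hallvard, Asgeir, Solveig) there are 7 shares of (1/2)/7 = 1/14 each.
Living: Hakon, Kolbein, Eirik, Hallvard, and Solveig — each takes 1/14.
Deceased: Ingeborg and Asgeir. Their combined 1/7 is pooled and carried to generation 4.
At generation 4 (Sindre, Brynja, Njord, Ylva, Trygve, Gudrun) there are 6 shares of (1/7)/6 = 1/42 each.
Living: Sindre, Brynja, Njord, Ylva, Trygve, and Gudrun — each takes 1/42.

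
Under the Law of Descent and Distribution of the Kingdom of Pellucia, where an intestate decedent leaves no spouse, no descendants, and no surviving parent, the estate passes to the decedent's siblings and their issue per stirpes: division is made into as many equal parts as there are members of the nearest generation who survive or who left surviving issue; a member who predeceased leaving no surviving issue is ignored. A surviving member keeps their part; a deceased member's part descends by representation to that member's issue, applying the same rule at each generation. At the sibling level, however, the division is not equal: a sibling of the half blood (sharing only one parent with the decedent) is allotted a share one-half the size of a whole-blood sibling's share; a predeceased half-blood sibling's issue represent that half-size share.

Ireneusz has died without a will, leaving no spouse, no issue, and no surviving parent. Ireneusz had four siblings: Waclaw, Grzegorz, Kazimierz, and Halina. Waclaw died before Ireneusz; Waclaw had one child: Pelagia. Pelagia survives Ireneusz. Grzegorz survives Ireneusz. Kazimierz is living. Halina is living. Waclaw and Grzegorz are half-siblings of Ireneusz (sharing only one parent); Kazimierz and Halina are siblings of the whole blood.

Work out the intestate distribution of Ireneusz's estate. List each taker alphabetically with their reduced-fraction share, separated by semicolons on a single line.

No spouse, descendants, or parent survives, so the estate passes to Ireneusz's siblings per stirpes.
Half-blood siblings count for one-half the weight of whole-blood siblings at the initial division.
Dividing 1 in proportion to weights (total weight 3): Waclaw (weight 1/2) → 1/6; Grzegorz (weight 1/2) → 1/6; Kazimierz (weight 1) → 1/3; Halina (weight 1) → 1/3.
Waclaw predeceased; the 1/6 allotted to Waclaw's branch passes to Waclaw's issue by representation.
Pelagia is the sole taker at this level and receives the full 1/6.
Grzegorz is living and takes 1/6.
Kazimierz is living and takes 1/3.
Halina is living and takes 1/3.

Grzegorz 1/6; Halina 1/3; Kazimierz 1/3; Pelagia 1/6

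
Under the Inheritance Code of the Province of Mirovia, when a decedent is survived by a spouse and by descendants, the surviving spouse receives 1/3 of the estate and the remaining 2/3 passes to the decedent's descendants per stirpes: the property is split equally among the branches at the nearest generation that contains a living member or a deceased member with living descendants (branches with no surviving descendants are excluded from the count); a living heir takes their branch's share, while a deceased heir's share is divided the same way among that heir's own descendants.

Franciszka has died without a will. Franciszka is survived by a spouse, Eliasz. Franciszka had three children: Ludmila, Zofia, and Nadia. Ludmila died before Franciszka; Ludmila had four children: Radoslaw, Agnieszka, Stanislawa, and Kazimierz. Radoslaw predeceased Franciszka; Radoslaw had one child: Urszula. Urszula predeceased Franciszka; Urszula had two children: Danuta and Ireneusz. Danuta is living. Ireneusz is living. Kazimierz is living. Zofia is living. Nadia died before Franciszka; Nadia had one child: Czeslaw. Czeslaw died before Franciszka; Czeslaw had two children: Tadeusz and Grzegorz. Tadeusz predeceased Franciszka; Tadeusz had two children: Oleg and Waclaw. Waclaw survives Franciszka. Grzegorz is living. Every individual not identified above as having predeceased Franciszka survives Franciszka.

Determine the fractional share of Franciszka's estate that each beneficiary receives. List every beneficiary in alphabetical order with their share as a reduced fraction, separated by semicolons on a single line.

Agnieszka 1/18; Danuta 1/36; Eliasz 1/3; Grzegorz 1/9; Ireneusz 1/36; Kazimierz 1/18; Oleg 1/18; Stanislawa 1/18; Waclaw 1/18; Zofia 2/9

Eliasz, as surviving spouse, takes 1/3.
The remaining 2/3 passes to Franciszka's descendants per stirpes.
The 2/3 is divided into 3 equal shares of 2/9 among Ludmila, Zofia, Nadia.
Ludmila predeceased; the 2/9 allotted to Ludmila's branch passes to Ludmila's issue by representation.
The 2/9 is divided into 4 equal shares of 1/18 among Radoslaw, Agnieszka, Stanislawa, Kazimierz.
Radoslaw predeceased; the 1/18 allotted to Radoslaw's branch passes to Radoslaw's issue by representation.
Urszula's line is the sole branch at this level, so the full 1/18 passes to Urszula's issue by representation.
The 1/18 is divided into 2 equal shares of 1/36 among Danuta, Ireneusz.
Danuta is living and takes 1/36.
Ireneusz is living and takes 1/36.
Agnieszka is living and takes 1/18.
Stanislawa is living and takes 1/18.
Kazimierz is living and takes 1/18.
Zofia is living and takes 2/9.
Nadia predeceased; the 2/9 allotted to Nadia's branch passes to Nadia's issue by representation.
Czeslaw's line is the sole branch at this level, so the full 2/9 passes to Czeslaw's issue by representation.
The 2/9 is divided into 2 equal shares of 1/9 among Tadeusz, Grzegorz.
Tadeusz predeceased; the 1/9 allotted to Tadeusz's branch passes to Tadeusz's issue by representation.
The 1/9 is divided into 2 equal shares of 1/18 among Oleg, Waclaw.
Oleg is living and takes 1/18.
Waclaw is living and takes 1/18.
Grzegorz is living and takes 1/9.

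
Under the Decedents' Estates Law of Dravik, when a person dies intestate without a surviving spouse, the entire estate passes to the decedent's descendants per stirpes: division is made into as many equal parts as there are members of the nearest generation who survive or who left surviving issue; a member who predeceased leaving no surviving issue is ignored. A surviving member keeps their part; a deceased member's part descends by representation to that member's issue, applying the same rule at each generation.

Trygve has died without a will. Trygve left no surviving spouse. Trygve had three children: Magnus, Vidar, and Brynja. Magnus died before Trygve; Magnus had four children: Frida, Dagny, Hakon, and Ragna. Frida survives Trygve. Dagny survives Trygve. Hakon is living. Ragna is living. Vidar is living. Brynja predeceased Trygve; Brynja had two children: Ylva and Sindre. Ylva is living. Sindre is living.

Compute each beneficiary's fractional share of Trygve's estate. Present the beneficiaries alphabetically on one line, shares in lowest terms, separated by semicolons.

Dagny 1/12; Frida 1/12; Hakon 1/12; Ragna 1/12; Sindre 1/6; Vidar 1/3; Ylva 1/6

There is no surviving spouse, so the entire estate passes to Trygve's descendants per stirpes.
The estate is divided into 3 equal shares of 1/3 among Magnus, Vidar, Brynja.
Magnus predeceased; the 1/3 allotted to Magnus's branch passes to Magnus's issue by representation.
The 1/3 is divided into 4 equal shares of 1/12 among Frida, Dagny, Hakon, Ragna.
Frida is living and takes 1/12.
Dagny is living and takes 1/12.
Hakon is living and takes 1/12.
Ragna is living and takes 1/12.
Vidar is living and takes 1/3.
Brynja predeceased; the 1/3 allotted to Brynja's branch passes to Brynja's issue by representation.
The 1/3 is divided into 2 equal shares of 1/6 among Ylva, Sindre.
Ylva is living and takes 1/6.
Sindre is living and takes 1/6.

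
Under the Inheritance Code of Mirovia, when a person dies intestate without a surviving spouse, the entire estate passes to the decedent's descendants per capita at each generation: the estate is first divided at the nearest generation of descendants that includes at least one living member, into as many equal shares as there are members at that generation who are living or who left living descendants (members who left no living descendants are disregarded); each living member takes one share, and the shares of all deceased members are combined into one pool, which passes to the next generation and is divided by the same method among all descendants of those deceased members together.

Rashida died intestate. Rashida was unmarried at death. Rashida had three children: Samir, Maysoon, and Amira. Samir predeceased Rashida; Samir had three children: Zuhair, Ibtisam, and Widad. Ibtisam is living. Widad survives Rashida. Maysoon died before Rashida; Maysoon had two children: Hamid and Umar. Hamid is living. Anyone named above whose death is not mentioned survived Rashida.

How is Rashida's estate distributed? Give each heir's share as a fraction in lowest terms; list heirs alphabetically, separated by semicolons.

There is no surviving spouse, so the entire estate passes to Rashida's descendants per capita at each generation.
At generation 1 (Samir, Maysoon, Amira) there are 3 shares of (1)/3 = 1/3 each.
Living: Amira — each takes 1/3.
Deceased: Samir and Maysoon. Their combined 2/3 is pooled and carried to generation 2.
At generation 2 (Zuhair, Ibtisam, Widad, Hamid, Umar) there are 5 shares of (2/3)/5 = 2/15 each.
Living: Zuhair, Ibtisam, Widad, Hamid, and Umar — each takes 2/15.

Amira 1/3; Hamid 2/15; Ibtisam 2/15; Umar 2/15; Widad 2/15; Zuhair 2/15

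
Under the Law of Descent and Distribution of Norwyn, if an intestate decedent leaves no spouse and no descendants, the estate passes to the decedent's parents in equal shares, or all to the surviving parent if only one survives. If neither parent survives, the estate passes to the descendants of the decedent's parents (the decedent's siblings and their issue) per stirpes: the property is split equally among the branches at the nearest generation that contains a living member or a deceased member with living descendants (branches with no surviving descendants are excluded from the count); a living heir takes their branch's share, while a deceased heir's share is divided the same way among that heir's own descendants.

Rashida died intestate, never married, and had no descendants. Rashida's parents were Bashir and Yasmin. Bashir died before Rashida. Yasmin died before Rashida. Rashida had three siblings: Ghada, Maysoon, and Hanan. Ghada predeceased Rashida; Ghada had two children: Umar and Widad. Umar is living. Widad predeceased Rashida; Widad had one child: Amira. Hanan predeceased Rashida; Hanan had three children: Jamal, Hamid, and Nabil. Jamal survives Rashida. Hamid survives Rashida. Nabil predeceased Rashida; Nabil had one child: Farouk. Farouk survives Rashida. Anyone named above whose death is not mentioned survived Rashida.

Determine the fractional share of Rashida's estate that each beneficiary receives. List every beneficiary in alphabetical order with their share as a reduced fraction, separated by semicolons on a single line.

Neither parent survives and there are no descendants, so the estate passes to Rashida's siblings and their issue per stirpes.
The estate is divided into 3 equal shares of 1/3 among Ghada, Maysoon, Hanan.
Ghada predeceased; the 1/3 allotted to Ghada's branch passes to Ghada's issue by representation.
The 1/3 is divided into 2 equal shares of 1/6 among Umar, Widad.
Umar is living and takes 1/6.
Widad predeceased; the 1/6 allotted to Widad's branch passes to Widad's issue by representation.
Amira is the sole taker at this level and receives the full 1/6.
Maysoon is living and takes 1/3.
Hanan predeceased; the 1/3 allotted to Hanan's branch passes to Hanan's issue by representation.
The 1/3 is divided into 3 equal shares of 1/9 among Jamal, Hamid, Nabil.
Jamal is living and takes 1/9.
Hamid is living and takes 1/9.
Nabil predeceased; the 1/9 allotted to Nabil's branch passes to Nabil's issue by representation.
Farouk is the sole taker at this level and receives the full 1/9.

Amira 1/6; Farouk 1/9; Hamid 1/9; Jamal 1/9; Maysoon 1/3; Umar 1/6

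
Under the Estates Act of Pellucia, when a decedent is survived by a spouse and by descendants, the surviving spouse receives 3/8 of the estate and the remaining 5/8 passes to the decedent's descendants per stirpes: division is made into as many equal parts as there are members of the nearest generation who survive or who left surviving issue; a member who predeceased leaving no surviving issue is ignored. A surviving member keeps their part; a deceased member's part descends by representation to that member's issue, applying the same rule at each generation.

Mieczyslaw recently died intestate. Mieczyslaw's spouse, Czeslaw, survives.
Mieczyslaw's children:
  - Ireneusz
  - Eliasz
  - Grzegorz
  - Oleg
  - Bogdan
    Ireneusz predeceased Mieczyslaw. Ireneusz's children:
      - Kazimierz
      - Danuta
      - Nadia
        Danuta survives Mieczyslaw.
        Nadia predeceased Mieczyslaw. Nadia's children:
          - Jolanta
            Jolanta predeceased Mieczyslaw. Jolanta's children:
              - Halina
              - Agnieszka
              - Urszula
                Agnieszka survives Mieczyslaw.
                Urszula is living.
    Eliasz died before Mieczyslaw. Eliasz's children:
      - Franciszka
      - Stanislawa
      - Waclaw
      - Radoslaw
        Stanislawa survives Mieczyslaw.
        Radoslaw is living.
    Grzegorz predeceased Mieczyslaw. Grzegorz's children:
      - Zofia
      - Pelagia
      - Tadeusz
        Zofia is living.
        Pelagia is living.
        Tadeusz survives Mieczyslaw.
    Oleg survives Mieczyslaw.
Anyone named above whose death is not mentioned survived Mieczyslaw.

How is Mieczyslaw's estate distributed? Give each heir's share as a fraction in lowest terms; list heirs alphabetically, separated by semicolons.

Czeslaw, as surviving spouse, takes 3/8.
The remaining 5/8 passes to Mieczyslaw's descendants per stirpes.
The 5/8 is divided into 5 equal shares of 1/8 among Ireneusz, Eliasz, Grzegorz, Oleg, Bogdan.
Ireneusz predeceased; the 1/8 allotted to Ireneusz's branch passes to Ireneusz's issue by representation.
The 1/8 is divided into 3 equal shares of 1/24 among Kazimierz, Danuta, Nadia.
Kazimierz is living and takes 1/24.
Danuta is living and takes 1/24.
Nadia predeceased; the 1/24 allotted to Nadia's branch passes to Nadia's issue by representation.
Jolanta's line is the sole branch at this level, so the full 1/24 passes to Jolanta's issue by representation.
The 1/24 is divided into 3 equal shares of 1/72 among Halina, Agnieszka, Urszula.
Halina is living and takes 1/72.
Agnieszka is living and takes 1/72.
Urszula is living and takes 1/72.
Eliasz predeceased; the 1/8 allotted to Eliasz's branch passes to Eliasz's issue by representation.
The 1/8 is divided into 4 equal shares of 1/32 among Franciszka, Stanislawa, Waclaw, Radoslaw.
Franciszka is living and takes 1/32.
Stanislawa is living and takes 1/32.
Waclaw is living and takes 1/32.
Radoslaw is living and takes 1/32.
Grzegorz predeceased; the 1/8 allotted to Grzegorz's branch passes to Grzegorz's issue by representation.
The 1/8 is divided into 3 equal shares of 1/24 among Zofia, Pelagia, Tadeusz.
Zofia is living and takes 1/24.
Pelagia is living and takes 1/24.
Tadeusz is living and takes 1/24.
Oleg is living and takes 1/8.
Bogdan is living and takes 1/8.

Agnieszka 1/72; Bogdan 1/8; Czeslaw 3/8; Danuta 1/24; Franciszka 1/32; Halina 1/72; Kazimierz 1/24; Oleg 1/8; Pelagia 1/24; Radoslaw 1/32; Stanislawa 1/32; Tadeusz 1/24; Urszula 1/72; Waclaw 1/32; Zofia 1/24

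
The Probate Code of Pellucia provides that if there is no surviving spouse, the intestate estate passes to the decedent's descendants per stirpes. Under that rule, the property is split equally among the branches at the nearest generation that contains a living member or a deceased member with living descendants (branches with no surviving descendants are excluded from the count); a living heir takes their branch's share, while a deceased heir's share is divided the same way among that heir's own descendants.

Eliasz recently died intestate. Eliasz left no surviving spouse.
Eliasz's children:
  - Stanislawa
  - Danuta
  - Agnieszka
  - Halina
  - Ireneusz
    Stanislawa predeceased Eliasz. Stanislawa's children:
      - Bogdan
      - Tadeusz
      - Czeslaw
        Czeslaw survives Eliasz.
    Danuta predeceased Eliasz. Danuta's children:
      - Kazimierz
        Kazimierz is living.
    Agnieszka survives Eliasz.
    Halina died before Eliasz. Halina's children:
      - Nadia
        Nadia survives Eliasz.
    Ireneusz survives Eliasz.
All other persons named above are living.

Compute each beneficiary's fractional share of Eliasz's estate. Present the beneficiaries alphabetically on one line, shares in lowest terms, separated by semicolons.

Agnieszka 1/5; Bogdan 1/15; Czeslaw 1/15; Ireneusz 1/5; Kazimierz 1/5; Nadia 1/5; Tadeusz 1/15

There is no surviving spouse, so the entire estate passes to Eliasz's descendants per stirpes.
The estate is divided into 5 equal shares of 1/5 among Stanislawa, Danuta, Agnieszka, Halina, Ireneusz.
Stanislawa predeceased; the 1/5 allotted to Stanislawa's branch passes to Stanislawa's issue by representation.
The 1/5 is divided into 3 equal shares of 1/15 among Bogdan, Tadeusz, Czeslaw.
Bogdan is living and takes 1/15.
Tadeusz is living and takes 1/15.
Czeslaw is living and takes 1/15.
Danuta predeceased; the 1/5 allotted to Danuta's branch passes to Danuta's issue by representation.
Kazimierz is the sole taker at this level and receives the full 1/5.
Agnieszka is living and takes 1/5.
Halina predeceased; the 1/5 allotted to Halina's branch passes to Halina's issue by representation.
Nadia is the sole taker at this level and receives the full 1/5.
Ireneusz is living and takes 1/5.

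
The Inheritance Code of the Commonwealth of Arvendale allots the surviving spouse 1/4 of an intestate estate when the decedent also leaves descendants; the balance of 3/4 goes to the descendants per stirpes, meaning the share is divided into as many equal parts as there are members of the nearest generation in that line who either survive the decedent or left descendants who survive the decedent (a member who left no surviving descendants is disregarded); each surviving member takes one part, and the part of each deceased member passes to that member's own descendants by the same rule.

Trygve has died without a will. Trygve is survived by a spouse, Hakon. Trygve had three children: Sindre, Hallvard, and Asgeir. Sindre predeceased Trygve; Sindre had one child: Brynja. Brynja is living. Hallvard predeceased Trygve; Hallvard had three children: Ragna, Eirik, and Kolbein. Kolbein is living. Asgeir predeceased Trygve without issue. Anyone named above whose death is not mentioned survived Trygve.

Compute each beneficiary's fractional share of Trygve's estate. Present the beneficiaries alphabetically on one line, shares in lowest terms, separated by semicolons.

Brynja 3/8; Eirik 1/8; Hakon 1/4; Kolbein 1/8; Ragna 1/8

Hakon, as surviving spouse, takes 1/4.
The remaining 3/4 passes to Trygve's descendants per stirpes.
Asgeir left no surviving issue, so that branch lapses and is disregarded.
The 3/4 is divided into 2 equal shares of 3/8 among Sindre, Hallvard.
Sindre predeceased; the 3/8 allotted to Sindre's branch passes to Sindre's issue by representation.
Brynja is the sole taker at this level and receives the full 3/8.
Hallvard predeceased; the 3/8 allotted to Hallvard's branch passes to Hallvard's issue by representation.
The 3/8 is divided into 3 equal shares of 1/8 among Ragna, Eirik, Kolbein.
Ragna is living and takes 1/8.
Eirik is living and takes 1/8.
Kolbein is living and takes 1/8.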